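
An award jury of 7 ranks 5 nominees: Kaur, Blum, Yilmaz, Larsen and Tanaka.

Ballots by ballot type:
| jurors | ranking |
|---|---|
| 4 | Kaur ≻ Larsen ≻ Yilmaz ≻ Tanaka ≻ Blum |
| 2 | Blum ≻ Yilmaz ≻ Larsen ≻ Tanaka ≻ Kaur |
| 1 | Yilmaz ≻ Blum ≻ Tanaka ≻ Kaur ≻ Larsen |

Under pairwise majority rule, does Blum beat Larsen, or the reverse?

Larsen

Ballots ranking Blum above Larsen: 2 + 1 = 3.
Ballots ranking Larsen above Blum: 7 − 3 = 4.
Larsen wins the head-to-head 4–3.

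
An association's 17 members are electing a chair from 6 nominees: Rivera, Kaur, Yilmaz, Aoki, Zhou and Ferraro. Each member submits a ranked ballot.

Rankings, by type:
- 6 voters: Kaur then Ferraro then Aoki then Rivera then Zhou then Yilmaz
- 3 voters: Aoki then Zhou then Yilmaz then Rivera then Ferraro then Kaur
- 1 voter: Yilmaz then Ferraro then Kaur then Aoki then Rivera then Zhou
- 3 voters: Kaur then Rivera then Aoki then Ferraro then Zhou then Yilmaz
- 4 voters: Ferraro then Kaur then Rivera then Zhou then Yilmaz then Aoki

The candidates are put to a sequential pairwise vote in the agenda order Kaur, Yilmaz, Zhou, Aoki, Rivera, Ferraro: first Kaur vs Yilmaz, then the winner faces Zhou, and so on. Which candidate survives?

Round 1: Kaur vs Yilmaz — 13–4, Kaur advances.
Round 2: Kaur vs Zhou — 14–3, Kaur advances.
Round 3: Kaur vs Aoki — 14–3, Kaur advances.
Round 4: Kaur vs Rivera — 14–3, Kaur advances.
Round 5: Kaur vs Ferraro — 9–8, Kaur advances.
Kaur survives the agenda.

Kaur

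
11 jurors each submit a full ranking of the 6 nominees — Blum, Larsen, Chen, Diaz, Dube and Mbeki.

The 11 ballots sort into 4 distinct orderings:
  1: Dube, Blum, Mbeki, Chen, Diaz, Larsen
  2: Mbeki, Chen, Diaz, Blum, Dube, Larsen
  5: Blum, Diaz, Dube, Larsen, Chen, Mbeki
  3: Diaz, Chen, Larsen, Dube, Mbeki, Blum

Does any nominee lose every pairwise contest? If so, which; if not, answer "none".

Pairwise majorities:
Blum vs Larsen: 1+2+5 = 8 for Blum, 3 for Larsen — Blum by 8–3.
Blum vs Chen: Blum wins 6–5.
Blum–Diaz: Blum 6–5.
Blum vs Dube: Blum, 7–4.
Blum vs Mbeki: 1+5 = 6 for Blum, 5 for Mbeki — Blum by 6–5.
Larsen vs Chen: 5 to 6, Chen.
Larsen vs Diaz: 0 for Larsen, 11 for Diaz — Diaz by 11–0.
Larsen vs Dube: 3 for Larsen, 8 for Dube — Dube by 8–3.
Larsen vs Mbeki: Larsen wins 8–3.
Chen vs Diaz: 3 to 8, Diaz.
Chen vs Dube: 5 to 6, Dube.
Chen vs Mbeki: Chen wins 8–3.
Diaz vs Dube: Diaz, 10–1.
Diaz vs Mbeki: 8 to 3, Diaz.
Dube vs Mbeki: 1+5+3 = 9 for Dube, 2 for Mbeki — Dube by 9–2.
Only Mbeki has no wins; Mbeki is the Condorcet loser.

Mbeki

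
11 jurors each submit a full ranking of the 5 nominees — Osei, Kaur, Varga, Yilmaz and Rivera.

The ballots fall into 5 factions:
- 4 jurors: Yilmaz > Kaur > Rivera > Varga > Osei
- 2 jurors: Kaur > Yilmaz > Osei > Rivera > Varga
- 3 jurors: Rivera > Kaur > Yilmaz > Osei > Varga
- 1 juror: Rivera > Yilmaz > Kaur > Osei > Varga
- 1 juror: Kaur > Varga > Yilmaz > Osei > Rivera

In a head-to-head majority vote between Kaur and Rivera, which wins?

Kaur

Ballots ranking Kaur above Rivera: 4 + 2 + 1 = 7.
Ballots ranking Rivera above Kaur: 11 − 7 = 4.
Kaur wins the head-to-head 7–4.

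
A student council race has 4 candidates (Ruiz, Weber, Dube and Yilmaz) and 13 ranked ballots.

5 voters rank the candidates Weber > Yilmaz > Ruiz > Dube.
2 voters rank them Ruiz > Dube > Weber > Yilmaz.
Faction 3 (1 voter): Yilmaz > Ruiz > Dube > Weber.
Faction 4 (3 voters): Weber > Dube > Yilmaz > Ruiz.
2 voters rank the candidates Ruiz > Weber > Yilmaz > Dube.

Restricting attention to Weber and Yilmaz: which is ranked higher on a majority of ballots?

Weber

Ballots ranking Weber above Yilmaz: 5 + 2 + 3 + 2 = 12.
Ballots ranking Yilmaz above Weber: 13 − 12 = 1.
Weber wins the head-to-head 12–1.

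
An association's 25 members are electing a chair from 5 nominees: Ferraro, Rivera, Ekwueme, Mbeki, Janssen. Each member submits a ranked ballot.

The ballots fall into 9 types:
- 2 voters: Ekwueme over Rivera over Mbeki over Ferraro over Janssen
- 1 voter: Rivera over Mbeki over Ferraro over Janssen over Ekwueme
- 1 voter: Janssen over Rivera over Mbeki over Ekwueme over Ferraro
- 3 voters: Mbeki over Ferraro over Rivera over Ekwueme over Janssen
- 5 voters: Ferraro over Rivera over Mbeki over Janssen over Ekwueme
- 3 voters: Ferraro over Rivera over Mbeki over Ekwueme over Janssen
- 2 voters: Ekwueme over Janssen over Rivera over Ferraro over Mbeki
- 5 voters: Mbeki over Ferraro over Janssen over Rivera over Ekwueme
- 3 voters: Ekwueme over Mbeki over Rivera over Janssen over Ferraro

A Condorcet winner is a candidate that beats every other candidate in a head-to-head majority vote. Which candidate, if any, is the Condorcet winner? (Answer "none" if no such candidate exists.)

none

Head-to-head results (25 voters):
Ferraro–Rivera: Ferraro 16–9.
Ferraro–Ekwueme: Ferraro 17–8.
Ferraro vs Mbeki: Mbeki, 15–10.
Ferraro vs Janssen: Ferraro wins 19–6.
Rivera vs Ekwueme: Rivera wins 18–7.
Rivera vs Mbeki: Rivera wins 14–11.
Rivera vs Janssen: Rivera wins 17–8.
Ekwueme–Mbeki: Mbeki 18–7.
Ekwueme vs Janssen: Ekwueme wins 13–12.
Mbeki vs Janssen: Mbeki wins 22–3.
Every candidate loses at least once (Ferraro loses to Mbeki; Rivera loses to Ferraro; Ekwueme loses to Ferraro; Mbeki loses to Rivera; Janssen loses to Ferraro). The majority relation contains the cycle Ferraro beats Rivera beats Mbeki beats Ferraro, so there is no Condorcet winner.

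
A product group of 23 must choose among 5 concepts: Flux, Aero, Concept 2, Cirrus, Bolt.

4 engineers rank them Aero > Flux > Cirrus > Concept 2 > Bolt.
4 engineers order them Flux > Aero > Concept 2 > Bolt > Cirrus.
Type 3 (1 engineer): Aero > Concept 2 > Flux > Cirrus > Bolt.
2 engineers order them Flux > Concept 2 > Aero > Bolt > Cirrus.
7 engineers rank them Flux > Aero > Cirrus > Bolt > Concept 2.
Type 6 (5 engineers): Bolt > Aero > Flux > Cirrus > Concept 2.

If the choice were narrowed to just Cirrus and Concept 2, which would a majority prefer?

Ballots ranking Cirrus above Concept 2: 4 + 7 + 5 = 16.
Ballots ranking Concept 2 above Cirrus: 23 − 16 = 7.
Cirrus wins the head-to-head 16–7.

Cirrus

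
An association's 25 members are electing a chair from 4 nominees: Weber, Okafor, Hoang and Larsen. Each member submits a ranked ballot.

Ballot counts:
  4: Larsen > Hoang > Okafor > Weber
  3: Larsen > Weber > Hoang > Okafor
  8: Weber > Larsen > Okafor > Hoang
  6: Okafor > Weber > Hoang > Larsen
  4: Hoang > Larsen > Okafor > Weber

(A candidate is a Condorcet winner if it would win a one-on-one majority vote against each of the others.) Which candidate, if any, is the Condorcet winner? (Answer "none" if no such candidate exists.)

none

Head-to-head results (25 voters):
Weber vs Okafor: Okafor wins 14–11.
Weber vs Hoang: Weber, 17–8.
Weber vs Larsen: Weber, 14–11.
Okafor–Hoang: Okafor 14–11.
Okafor–Larsen: Larsen 19–6.
Hoang vs Larsen: Larsen wins 15–10.
No candidate is unbeaten: Weber loses to Okafor; Okafor loses to Larsen; Hoang loses to Weber; Larsen loses to Weber. In particular Weber beats Larsen beats Okafor beats Weber is a majority cycle — no Condorcet winner exists.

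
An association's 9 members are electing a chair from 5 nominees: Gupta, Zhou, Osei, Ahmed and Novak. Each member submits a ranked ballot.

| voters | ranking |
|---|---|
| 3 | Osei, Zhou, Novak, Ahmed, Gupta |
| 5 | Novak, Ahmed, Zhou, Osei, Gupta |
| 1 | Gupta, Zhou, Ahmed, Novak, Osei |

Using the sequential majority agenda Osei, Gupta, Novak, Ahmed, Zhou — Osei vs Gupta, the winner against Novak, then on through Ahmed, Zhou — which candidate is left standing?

Novak

Round 1: Osei vs Gupta — 8–1, Osei advances.
Round 2: Osei vs Novak — 3–6, Novak advances.
Round 3: Novak vs Ahmed — 8–1, Novak advances.
Round 4: Novak vs Zhou — 5–4, Novak advances.
The agenda winner is Novak.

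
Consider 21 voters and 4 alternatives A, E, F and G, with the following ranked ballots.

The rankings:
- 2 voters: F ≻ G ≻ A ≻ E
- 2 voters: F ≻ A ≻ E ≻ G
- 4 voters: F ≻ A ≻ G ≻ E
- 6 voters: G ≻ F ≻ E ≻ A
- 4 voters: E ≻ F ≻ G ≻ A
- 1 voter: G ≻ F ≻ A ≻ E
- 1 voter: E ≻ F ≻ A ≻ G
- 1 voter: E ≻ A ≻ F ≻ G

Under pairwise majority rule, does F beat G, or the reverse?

F

Ballots ranking F above G: 2 + 2 + 4 + 4 + 1 + 1 = 14.
Ballots ranking G above F: 21 − 14 = 7.
F wins the head-to-head 14–7.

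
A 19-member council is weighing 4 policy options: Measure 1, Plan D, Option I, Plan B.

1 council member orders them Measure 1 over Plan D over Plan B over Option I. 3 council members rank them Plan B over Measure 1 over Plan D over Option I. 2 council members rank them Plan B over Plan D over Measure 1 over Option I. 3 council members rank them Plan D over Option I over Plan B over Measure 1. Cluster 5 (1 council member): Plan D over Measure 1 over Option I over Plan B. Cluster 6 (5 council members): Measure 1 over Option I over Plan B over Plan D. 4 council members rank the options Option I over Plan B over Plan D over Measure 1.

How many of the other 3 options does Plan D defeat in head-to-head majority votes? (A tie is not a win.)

2

Plan D against each rival (19 council members):
Plan D vs Measure 1: Plan D, 10–9.
Plan D vs Option I: Plan D preferred on 1+3+2+3+1 = 10 ballots; Plan D wins 10–9.
Plan D vs Plan B: Plan B wins 14–5.
Plan D beats Measure 1, Option I; loses to Plan B — 2 pairwise wins.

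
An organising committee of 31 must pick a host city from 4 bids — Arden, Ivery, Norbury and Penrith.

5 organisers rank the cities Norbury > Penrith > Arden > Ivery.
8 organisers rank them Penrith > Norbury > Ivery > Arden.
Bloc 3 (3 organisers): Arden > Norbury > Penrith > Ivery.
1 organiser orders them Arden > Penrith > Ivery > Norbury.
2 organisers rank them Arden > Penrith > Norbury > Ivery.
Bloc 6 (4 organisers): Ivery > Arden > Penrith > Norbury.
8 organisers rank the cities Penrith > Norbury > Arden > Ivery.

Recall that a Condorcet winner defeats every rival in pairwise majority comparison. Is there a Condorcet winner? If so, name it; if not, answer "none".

Penrith

Pairwise majorities:
Arden vs Ivery: 5+3+1+2+8 = 19 for Arden, 12 for Ivery — Arden by 19–12.
Arden vs Norbury: 3+1+2+4 = 10 for Arden, 21 for Norbury — Norbury by 21–10.
Arden vs Penrith: Arden preferred on 3+1+2+4 = 10 ballots; Penrith wins 21–10.
Ivery vs Norbury: Ivery preferred on 1+4 = 5 ballots; Norbury wins 26–5.
Ivery vs Penrith: Ivery is ranked higher on 4 ballots, Penrith on 27. Penrith wins 27–4.
Norbury vs Penrith: Norbury is ranked higher on 5+3 = 8 ballots, Penrith on 23. Penrith wins 23–8.
Penrith defeats every rival head-to-head and is the Condorcet winner.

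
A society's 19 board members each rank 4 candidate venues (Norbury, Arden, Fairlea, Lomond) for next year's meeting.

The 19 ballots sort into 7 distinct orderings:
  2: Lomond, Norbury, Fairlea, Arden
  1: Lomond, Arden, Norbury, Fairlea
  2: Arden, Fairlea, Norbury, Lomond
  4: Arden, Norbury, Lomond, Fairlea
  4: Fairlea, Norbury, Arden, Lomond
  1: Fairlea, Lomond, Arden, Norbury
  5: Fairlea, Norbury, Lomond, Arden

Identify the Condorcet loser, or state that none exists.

Lomond

Pairwise majorities:
Norbury vs Arden: 2+4+5 = 11 for Norbury, 8 for Arden — Norbury by 11–8.
Norbury vs Fairlea: Norbury preferred on 2+1+4 = 7 ballots; Fairlea wins 12–7.
Norbury vs Lomond: Norbury wins 15–4.
Arden vs Fairlea: Fairlea, 12–7.
Arden vs Lomond: Arden is ranked higher on 2+4+4 = 10 ballots, Lomond on 9. Arden wins 10–9.
Fairlea vs Lomond: Fairlea wins 12–7.
Lomond loses to every other city — it is the Condorcet loser.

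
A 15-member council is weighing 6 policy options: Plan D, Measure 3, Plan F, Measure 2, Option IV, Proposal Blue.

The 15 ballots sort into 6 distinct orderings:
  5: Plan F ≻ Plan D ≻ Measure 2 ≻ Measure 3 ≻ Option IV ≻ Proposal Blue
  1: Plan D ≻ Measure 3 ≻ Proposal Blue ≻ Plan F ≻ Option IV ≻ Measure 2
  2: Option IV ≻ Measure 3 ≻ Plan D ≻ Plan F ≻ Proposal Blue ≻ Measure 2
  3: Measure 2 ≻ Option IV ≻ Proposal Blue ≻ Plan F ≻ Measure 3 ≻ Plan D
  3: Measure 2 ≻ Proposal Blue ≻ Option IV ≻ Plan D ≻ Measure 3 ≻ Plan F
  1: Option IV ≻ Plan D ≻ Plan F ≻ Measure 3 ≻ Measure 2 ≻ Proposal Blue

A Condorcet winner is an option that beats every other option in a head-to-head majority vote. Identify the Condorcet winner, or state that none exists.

Head-to-head results (15 council members):
Plan D vs Measure 3: Plan D preferred on 5+1+3+1 = 10 ballots; Plan D wins 10–5.
Plan D–Plan F: Plan F 8–7.
Plan D vs Measure 2: Plan D wins 9–6.
Plan D vs Option IV: 6 to 9, Option IV.
Plan D vs Proposal Blue: 9 to 6, Plan D.
Measure 3–Plan F: Plan F 9–6.
Measure 3–Measure 2: Measure 2 11–4.
Measure 3 vs Option IV: Option IV, 9–6.
Measure 3 vs Proposal Blue: Measure 3 preferred on 5+1+2+1 = 9 ballots; Measure 3 wins 9–6.
Plan F vs Measure 2: 5+1+2+1 = 9 for Plan F, 6 for Measure 2 — Plan F by 9–6.
Plan F vs Option IV: Plan F preferred on 5+1 = 6 ballots; Option IV wins 9–6.
Plan F vs Proposal Blue: Plan F, 8–7.
Measure 2 vs Option IV: 5+3+3 = 11 for Measure 2, 4 for Option IV — Measure 2 by 11–4.
Measure 2 vs Proposal Blue: Measure 2 is ranked higher on 5+3+3+1 = 12 ballots, Proposal Blue on 3. Measure 2 wins 12–3.
Option IV vs Proposal Blue: 11 to 4, Option IV.
Each option drops at least one matchup (Plan D loses to Plan F; Measure 3 loses to Plan D; Plan F loses to Option IV; Measure 2 loses to Plan D; Option IV loses to Measure 2; Proposal Blue loses to Plan D); the cycle Plan D beats Measure 2 beats Option IV beats Plan D rules out a Condorcet winner.

none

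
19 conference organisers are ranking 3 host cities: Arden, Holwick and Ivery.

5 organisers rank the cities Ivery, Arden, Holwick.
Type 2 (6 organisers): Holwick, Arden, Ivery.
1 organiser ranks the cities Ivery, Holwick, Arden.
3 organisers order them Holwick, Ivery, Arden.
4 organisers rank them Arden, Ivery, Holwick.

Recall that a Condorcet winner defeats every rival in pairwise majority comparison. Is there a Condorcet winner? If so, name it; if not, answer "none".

none

Pairwise majorities:
Arden vs Holwick: 9 to 10, Holwick.
Arden vs Ivery: Arden is ranked higher on 6+4 = 10 ballots, Ivery on 9. Arden wins 10–9.
Holwick vs Ivery: 6+3 = 9 for Holwick, 10 for Ivery — Ivery by 10–9.
Each city drops at least one matchup (Arden loses to Holwick; Holwick loses to Ivery; Ivery loses to Arden); the cycle Arden > Ivery > Holwick > Arden rules out a Condorcet winner.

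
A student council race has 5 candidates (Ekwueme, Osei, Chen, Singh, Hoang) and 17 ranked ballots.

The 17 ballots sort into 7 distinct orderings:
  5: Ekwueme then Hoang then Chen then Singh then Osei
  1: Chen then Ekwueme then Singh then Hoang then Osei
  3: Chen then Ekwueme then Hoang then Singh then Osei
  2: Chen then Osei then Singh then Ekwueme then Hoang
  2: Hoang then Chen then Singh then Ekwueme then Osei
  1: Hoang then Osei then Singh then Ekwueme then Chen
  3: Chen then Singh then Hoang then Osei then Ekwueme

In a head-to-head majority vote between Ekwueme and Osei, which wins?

Ballots ranking Ekwueme above Osei: 5 + 1 + 3 + 2 = 11.
Ballots ranking Osei above Ekwueme: 17 − 11 = 6.
Ekwueme wins the head-to-head 11–6.

Ekwueme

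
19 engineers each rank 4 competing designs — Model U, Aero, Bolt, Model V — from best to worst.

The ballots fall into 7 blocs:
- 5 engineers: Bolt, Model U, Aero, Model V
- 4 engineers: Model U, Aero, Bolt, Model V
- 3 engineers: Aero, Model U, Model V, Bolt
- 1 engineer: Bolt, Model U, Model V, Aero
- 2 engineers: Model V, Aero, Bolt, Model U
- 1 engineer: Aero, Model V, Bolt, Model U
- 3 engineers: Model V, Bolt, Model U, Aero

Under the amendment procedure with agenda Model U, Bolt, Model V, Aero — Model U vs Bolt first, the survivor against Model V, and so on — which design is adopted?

Round 1: Model U vs Bolt — 7–12, Bolt advances.
Round 2: Bolt vs Model V — 10–9, Bolt advances.
Round 3: Bolt vs Aero — 9–10, Aero advances.
The agenda winner is Aero.

Aero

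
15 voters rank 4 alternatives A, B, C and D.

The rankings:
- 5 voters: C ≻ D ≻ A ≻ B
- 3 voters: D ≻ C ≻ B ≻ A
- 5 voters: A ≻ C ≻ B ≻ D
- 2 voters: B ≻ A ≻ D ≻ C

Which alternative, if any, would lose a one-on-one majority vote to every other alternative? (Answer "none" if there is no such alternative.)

B

Head-to-head results (15 voters):
A vs B: A preferred on 5+5 = 10 ballots; A wins 10–5.
A vs C: 5+2 = 7 for A, 8 for C — C by 8–7.
A–D: D 8–7.
B vs C: C wins 13–2.
B–D: D 8–7.
C vs D: C wins 10–5.
B is beaten in every head-to-head and is the Condorcet loser.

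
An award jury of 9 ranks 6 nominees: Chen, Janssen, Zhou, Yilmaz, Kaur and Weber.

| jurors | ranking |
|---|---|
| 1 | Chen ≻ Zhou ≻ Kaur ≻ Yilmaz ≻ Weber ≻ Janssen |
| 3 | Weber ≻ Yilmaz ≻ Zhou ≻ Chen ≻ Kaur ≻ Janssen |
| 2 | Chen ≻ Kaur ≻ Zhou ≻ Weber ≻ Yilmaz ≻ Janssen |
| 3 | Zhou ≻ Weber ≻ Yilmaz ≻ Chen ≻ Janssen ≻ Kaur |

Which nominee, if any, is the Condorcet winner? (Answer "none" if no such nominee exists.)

Pairwise majorities:
Chen–Janssen: Chen 9–0.
Chen–Zhou: Zhou 6–3.
Chen vs Yilmaz: Yilmaz wins 6–3.
Chen vs Kaur: Chen wins 9–0.
Chen vs Weber: Weber, 6–3.
Janssen–Zhou: Zhou 9–0.
Janssen vs Yilmaz: Yilmaz, 9–0.
Janssen–Kaur: Kaur 6–3.
Janssen vs Weber: Weber, 9–0.
Zhou vs Yilmaz: Zhou, 6–3.
Zhou–Kaur: Zhou 7–2.
Zhou vs Weber: Zhou wins 6–3.
Yilmaz vs Kaur: Yilmaz, 6–3.
Yilmaz vs Weber: Weber, 8–1.
Kaur vs Weber: Weber wins 6–3.
Only Zhou has no losses; Zhou is the Condorcet winner.

Zhou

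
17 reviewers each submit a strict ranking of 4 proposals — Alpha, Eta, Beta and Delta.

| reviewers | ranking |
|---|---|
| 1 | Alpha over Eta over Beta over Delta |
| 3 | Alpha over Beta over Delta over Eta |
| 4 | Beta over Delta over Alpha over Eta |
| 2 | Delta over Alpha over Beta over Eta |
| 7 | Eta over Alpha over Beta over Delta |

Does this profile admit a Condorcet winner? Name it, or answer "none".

Pairwise majorities:
Alpha vs Eta: 10 to 7, Alpha.
Alpha vs Beta: Alpha preferred on 1+3+2+7 = 13 ballots; Alpha wins 13–4.
Alpha vs Delta: 11 to 6, Alpha.
Eta vs Beta: Beta wins 9–8.
Eta vs Delta: Delta wins 9–8.
Beta vs Delta: Beta wins 15–2.
Alpha wins every pairwise contest, so Alpha is the Condorcet winner.

Alpha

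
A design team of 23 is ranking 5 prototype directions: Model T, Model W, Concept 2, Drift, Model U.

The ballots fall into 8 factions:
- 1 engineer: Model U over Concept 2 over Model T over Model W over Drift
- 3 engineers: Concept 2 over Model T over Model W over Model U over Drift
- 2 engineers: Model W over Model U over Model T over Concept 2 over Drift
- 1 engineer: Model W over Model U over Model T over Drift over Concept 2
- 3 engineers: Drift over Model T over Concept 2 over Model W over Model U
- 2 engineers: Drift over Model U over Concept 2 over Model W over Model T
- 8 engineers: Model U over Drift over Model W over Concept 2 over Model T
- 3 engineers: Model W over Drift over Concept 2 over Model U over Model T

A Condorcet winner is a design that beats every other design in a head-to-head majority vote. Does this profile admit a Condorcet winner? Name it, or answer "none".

Pairwise majorities:
Model T vs Model W: Model T is ranked higher on 1+3+3 = 7 ballots, Model W on 16. Model W wins 16–7.
Model T vs Concept 2: 6 to 17, Concept 2.
Model T vs Drift: Model T preferred on 1+3+2+1 = 7 ballots; Drift wins 16–7.
Model T vs Model U: Model T is ranked higher on 3+3 = 6 ballots, Model U on 17. Model U wins 17–6.
Model W vs Concept 2: Model W is ranked higher on 2+1+8+3 = 14 ballots, Concept 2 on 9. Model W wins 14–9.
Model W vs Drift: 1+3+2+1+3 = 10 for Model W, 13 for Drift — Drift by 13–10.
Model W vs Model U: 12 to 11, Model W.
Concept 2 vs Drift: Concept 2 preferred on 1+3+2 = 6 ballots; Drift wins 17–6.
Concept 2 vs Model U: 3+3+3 = 9 for Concept 2, 14 for Model U — Model U by 14–9.
Drift vs Model U: 8 to 15, Model U.
No design is unbeaten: Model T loses to Model W; Model W loses to Drift; Concept 2 loses to Model W; Drift loses to Model U; Model U loses to Model W. In particular Model W beats Model U beats Drift beats Model W is a majority cycle — no Condorcet winner exists.

none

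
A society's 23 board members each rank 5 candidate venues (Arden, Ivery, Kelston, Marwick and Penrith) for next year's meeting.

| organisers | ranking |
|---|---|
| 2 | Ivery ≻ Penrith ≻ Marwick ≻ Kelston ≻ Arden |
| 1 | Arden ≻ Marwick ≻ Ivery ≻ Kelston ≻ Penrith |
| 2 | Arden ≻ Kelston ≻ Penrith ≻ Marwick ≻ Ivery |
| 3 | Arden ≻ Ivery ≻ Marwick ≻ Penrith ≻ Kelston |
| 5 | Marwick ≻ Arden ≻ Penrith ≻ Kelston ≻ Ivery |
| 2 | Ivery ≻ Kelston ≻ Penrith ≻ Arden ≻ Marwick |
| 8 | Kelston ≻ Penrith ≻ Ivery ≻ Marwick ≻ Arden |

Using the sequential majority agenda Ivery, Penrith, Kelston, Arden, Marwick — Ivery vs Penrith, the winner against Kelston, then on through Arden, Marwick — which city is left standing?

Round 1: Ivery vs Penrith — 8–15, Penrith advances.
Round 2: Penrith vs Kelston — 10–13, Kelston advances.
Round 3: Kelston vs Arden — 12–11, Kelston advances.
Round 4: Kelston vs Marwick — 12–11, Kelston advances.
Kelston survives the agenda.

Kelston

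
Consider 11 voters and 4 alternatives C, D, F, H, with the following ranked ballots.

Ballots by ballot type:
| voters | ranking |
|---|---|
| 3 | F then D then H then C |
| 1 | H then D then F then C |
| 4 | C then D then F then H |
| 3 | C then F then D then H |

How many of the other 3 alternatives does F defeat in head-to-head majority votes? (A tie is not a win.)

2

F against each rival (11 voters):
F vs C: C, 7–4.
F vs D: 6 to 5, F.
F vs H: F is ranked higher on 3+4+3 = 10 ballots, H on 1. F wins 10–1.
F beats D, H; loses to C — 2 pairwise wins.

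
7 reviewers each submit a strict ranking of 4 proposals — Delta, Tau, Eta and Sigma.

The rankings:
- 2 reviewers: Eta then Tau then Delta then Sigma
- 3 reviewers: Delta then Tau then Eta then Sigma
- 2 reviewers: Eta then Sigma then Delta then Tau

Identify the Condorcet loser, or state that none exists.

Head-to-head results (7 reviewers):
Delta vs Tau: Delta wins 5–2.
Delta vs Eta: Eta, 4–3.
Delta vs Sigma: 2+3 = 5 for Delta, 2 for Sigma — Delta by 5–2.
Tau–Eta: Eta 4–3.
Tau vs Sigma: Tau, 5–2.
Eta vs Sigma: Eta, 7–0.
Only Sigma has no wins; Sigma is the Condorcet loser.

Sigma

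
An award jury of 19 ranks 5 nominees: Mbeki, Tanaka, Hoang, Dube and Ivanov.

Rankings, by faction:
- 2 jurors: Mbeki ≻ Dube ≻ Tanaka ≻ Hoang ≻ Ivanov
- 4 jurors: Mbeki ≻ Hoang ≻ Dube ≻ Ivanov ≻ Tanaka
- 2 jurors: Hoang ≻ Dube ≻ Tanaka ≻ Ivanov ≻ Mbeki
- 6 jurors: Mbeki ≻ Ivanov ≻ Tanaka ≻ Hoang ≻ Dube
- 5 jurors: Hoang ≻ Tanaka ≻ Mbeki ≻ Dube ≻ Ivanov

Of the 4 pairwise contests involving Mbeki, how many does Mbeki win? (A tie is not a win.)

Mbeki against each rival (19 jurors):
Mbeki–Tanaka: Mbeki 12–7.
Mbeki vs Hoang: Mbeki wins 12–7.
Mbeki vs Dube: Mbeki is ranked higher on 2+4+6+5 = 17 ballots, Dube on 2. Mbeki wins 17–2.
Mbeki vs Ivanov: Mbeki preferred on 2+4+6+5 = 17 ballots; Mbeki wins 17–2.
Mbeki beats Tanaka, Hoang, Dube, Ivanov — 4 pairwise wins.

4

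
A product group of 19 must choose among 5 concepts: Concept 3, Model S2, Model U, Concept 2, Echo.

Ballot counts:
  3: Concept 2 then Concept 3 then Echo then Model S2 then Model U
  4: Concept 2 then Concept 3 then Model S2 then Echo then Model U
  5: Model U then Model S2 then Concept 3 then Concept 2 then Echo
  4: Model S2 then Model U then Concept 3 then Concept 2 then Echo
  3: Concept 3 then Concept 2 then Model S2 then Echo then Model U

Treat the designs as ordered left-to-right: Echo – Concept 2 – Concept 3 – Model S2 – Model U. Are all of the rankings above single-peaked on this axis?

yes

Axis positions: Echo=1, Concept 2=2, Concept 3=3, Model S2=4, Model U=5.
Group 1 (peak Concept 2 at position 2): ranking walks positions 2-3-1-4-5, expanding outward from the peak — single-peaked.
Group 2 (peak Concept 2 at position 2): ranking walks positions 2-3-4-1-5, expanding outward from the peak — single-peaked.
Group 3 (peak Model U at position 5): ranking walks positions 5-4-3-2-1, expanding outward from the peak — single-peaked.
Group 4 (peak Model S2 at position 4): ranking walks positions 4-5-3-2-1, expanding outward from the peak — single-peaked.
Group 5 (peak Concept 3 at position 3): ranking walks positions 3-2-4-1-5, expanding outward from the peak — single-peaked.
Every ranking is single-peaked on this axis.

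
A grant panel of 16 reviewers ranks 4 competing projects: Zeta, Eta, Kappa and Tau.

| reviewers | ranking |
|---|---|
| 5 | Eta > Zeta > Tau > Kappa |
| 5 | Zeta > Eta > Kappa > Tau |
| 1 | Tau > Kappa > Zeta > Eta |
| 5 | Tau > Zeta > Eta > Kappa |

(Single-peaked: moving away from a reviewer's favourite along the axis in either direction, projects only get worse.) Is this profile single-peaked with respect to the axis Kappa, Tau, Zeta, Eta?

no

Axis positions: Kappa=1, Tau=2, Zeta=3, Eta=4.
Group 1 (peak Eta at position 4): ranking walks positions 4-3-2-1, expanding outward from the peak — single-peaked.
Group 2: ranking walks positions 3-4-1-2; Kappa is ranked above Tau even though Tau lies between Kappa and the peak Zeta on the axis — preferences dip and rise again. Not single-peaked.
Group 3 (peak Tau at position 2): ranking walks positions 2-1-3-4, expanding outward from the peak — single-peaked.
Group 4 (peak Tau at position 2): ranking walks positions 2-3-4-1, expanding outward from the peak — single-peaked.
Group 2 violates single-peakedness, so the profile is not single-peaked on this axis.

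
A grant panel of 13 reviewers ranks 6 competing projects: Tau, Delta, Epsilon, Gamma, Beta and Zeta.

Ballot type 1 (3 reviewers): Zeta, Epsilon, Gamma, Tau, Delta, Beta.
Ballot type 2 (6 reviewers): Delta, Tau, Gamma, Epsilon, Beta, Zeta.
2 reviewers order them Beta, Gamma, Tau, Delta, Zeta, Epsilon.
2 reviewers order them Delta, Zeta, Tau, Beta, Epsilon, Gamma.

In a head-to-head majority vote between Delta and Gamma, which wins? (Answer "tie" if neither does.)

Ballots ranking Delta above Gamma: 6 + 2 = 8.
Ballots ranking Gamma above Delta: 13 − 8 = 5.
Delta wins the head-to-head 8–5.

Delta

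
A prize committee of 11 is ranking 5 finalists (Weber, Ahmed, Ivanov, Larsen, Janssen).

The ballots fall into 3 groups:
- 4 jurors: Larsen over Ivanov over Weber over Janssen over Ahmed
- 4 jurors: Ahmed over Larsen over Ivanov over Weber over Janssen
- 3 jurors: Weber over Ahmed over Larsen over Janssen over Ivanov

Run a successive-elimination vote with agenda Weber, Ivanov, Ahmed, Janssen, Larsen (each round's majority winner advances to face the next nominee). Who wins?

Ahmed

Round 1: Weber vs Ivanov — 3–8, Ivanov advances.
Round 2: Ivanov vs Ahmed — 4–7, Ahmed advances.
Round 3: Ahmed vs Janssen — 7–4, Ahmed advances.
Round 4: Ahmed vs Larsen — 7–4, Ahmed advances.
The agenda winner is Ahmed.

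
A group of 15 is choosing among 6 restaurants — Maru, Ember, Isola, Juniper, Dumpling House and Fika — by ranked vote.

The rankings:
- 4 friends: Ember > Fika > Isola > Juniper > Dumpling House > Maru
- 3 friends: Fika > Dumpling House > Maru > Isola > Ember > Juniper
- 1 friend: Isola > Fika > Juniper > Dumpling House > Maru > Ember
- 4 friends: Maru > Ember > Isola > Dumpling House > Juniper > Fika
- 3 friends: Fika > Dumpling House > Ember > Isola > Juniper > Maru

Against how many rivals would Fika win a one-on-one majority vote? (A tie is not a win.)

Fika against each rival (15 friends):
Fika vs Maru: Fika wins 11–4.
Fika vs Ember: Ember, 8–7.
Fika–Isola: Fika 10–5.
Fika vs Juniper: Fika, 11–4.
Fika vs Dumpling House: Fika, 11–4.
Fika beats Maru, Isola, Juniper, Dumpling House; loses to Ember — 4 pairwise wins.

4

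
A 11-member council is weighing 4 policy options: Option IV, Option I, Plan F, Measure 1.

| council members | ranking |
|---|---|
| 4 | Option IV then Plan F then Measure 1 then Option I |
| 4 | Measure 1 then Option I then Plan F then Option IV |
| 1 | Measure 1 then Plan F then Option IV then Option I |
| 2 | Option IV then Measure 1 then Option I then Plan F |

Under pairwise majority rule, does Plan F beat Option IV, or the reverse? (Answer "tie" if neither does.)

Ballots ranking Plan F above Option IV: 4 + 1 = 5.
Ballots ranking Option IV above Plan F: 11 − 5 = 6.
Option IV wins the head-to-head 6–5.

Option IV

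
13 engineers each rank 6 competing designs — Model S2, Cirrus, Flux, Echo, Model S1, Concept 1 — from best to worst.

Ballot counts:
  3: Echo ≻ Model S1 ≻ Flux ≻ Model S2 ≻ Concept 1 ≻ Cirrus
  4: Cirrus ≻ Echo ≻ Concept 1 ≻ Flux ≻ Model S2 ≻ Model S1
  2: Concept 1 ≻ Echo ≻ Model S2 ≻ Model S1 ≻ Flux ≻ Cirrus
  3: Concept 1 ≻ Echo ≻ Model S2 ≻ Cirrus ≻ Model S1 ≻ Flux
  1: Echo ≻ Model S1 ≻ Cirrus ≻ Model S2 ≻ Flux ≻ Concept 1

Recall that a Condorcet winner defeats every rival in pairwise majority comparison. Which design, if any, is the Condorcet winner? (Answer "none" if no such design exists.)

Echo

Check each pair by majority over 13 ballots:
Model S2 vs Cirrus: Model S2 preferred on 3+2+3 = 8 ballots; Model S2 wins 8–5.
Model S2 vs Flux: 6 to 7, Flux.
Model S2 vs Echo: Model S2 preferred on 0 ballots; Echo wins 13–0.
Model S2 vs Model S1: 4+2+3 = 9 for Model S2, 4 for Model S1 — Model S2 by 9–4.
Model S2 vs Concept 1: 4 to 9, Concept 1.
Cirrus vs Flux: 4+3+1 = 8 for Cirrus, 5 for Flux — Cirrus by 8–5.
Cirrus vs Echo: 4 for Cirrus, 9 for Echo — Echo by 9–4.
Cirrus vs Model S1: Cirrus preferred on 4+3 = 7 ballots; Cirrus wins 7–6.
Cirrus vs Concept 1: 4+1 = 5 for Cirrus, 8 for Concept 1 — Concept 1 by 8–5.
Flux vs Echo: Flux is ranked higher on 0 ballots, Echo on 13. Echo wins 13–0.
Flux vs Model S1: 4 to 9, Model S1.
Flux vs Concept 1: Flux preferred on 3+1 = 4 ballots; Concept 1 wins 9–4.
Echo vs Model S1: Echo is ranked higher on 3+4+2+3+1 = 13 ballots, Model S1 on 0. Echo wins 13–0.
Echo vs Concept 1: Echo preferred on 3+4+1 = 8 ballots; Echo wins 8–5.
Model S1 vs Concept 1: 4 to 9, Concept 1.
Echo defeats every rival head-to-head and is the Condorcet winner.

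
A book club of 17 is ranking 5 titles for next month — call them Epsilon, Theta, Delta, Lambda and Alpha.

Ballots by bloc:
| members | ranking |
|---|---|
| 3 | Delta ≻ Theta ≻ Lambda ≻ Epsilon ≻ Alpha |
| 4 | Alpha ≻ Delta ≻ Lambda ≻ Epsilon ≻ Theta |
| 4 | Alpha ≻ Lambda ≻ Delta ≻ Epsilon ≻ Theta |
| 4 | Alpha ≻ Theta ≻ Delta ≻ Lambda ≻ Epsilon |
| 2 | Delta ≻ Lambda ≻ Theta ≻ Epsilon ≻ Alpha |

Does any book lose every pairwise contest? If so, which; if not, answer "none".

Pairwise majorities:
Epsilon vs Theta: 8 to 9, Theta.
Epsilon–Delta: Delta 17–0.
Epsilon vs Lambda: 0 to 17, Lambda.
Epsilon vs Alpha: 3+2 = 5 for Epsilon, 12 for Alpha — Alpha by 12–5.
Theta–Delta: Delta 13–4.
Theta–Lambda: Lambda 10–7.
Theta vs Alpha: Alpha, 12–5.
Delta vs Lambda: Delta wins 13–4.
Delta vs Alpha: 5 to 12, Alpha.
Lambda vs Alpha: Alpha, 12–5.
Only Epsilon has no wins; Epsilon is the Condorcet loser.

Epsilon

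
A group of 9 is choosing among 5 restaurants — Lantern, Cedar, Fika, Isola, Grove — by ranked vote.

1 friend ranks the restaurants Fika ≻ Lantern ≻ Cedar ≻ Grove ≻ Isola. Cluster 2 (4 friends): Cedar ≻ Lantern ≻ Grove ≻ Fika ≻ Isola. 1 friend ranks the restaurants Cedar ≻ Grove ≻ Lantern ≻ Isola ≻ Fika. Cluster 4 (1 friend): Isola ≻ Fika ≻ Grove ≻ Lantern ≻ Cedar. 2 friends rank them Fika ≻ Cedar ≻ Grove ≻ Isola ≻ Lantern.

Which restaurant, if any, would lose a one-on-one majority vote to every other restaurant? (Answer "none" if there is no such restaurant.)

Pairwise majorities:
Lantern vs Cedar: Lantern is ranked higher on 1+1 = 2 ballots, Cedar on 7. Cedar wins 7–2.
Lantern vs Fika: Lantern preferred on 4+1 = 5 ballots; Lantern wins 5–4.
Lantern vs Isola: Lantern, 6–3.
Lantern vs Grove: 1+4 = 5 for Lantern, 4 for Grove — Lantern by 5–4.
Cedar vs Fika: Cedar, 5–4.
Cedar–Isola: Cedar 8–1.
Cedar vs Grove: Cedar wins 8–1.
Fika vs Isola: Fika wins 7–2.
Fika vs Grove: Fika is ranked higher on 1+1+2 = 4 ballots, Grove on 5. Grove wins 5–4.
Isola vs Grove: Grove, 8–1.
Isola loses to every other restaurant — it is the Condorcet loser.

Isola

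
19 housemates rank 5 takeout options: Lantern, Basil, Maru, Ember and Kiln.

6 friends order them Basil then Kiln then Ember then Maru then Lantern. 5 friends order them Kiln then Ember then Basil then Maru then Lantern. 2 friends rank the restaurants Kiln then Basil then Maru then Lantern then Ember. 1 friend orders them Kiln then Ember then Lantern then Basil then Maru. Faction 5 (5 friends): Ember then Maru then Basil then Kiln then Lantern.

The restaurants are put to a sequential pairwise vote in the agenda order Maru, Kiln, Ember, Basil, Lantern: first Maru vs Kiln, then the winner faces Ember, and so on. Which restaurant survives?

Basil

Round 1: Maru vs Kiln — 5–14, Kiln advances.
Round 2: Kiln vs Ember — 14–5, Kiln advances.
Round 3: Kiln vs Basil — 8–11, Basil advances.
Round 4: Basil vs Lantern — 18–1, Basil advances.
Basil survives the agenda.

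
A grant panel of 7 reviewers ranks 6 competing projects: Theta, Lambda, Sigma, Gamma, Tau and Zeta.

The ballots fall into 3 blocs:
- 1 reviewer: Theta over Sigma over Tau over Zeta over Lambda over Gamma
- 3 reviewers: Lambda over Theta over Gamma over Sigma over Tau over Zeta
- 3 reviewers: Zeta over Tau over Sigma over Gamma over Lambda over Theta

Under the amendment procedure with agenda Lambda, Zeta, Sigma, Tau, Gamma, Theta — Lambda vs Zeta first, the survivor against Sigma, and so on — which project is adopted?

Theta

Round 1: Lambda vs Zeta — 3–4, Zeta advances.
Round 2: Zeta vs Sigma — 3–4, Sigma advances.
Round 3: Sigma vs Tau — 4–3, Sigma advances.
Round 4: Sigma vs Gamma — 4–3, Sigma advances.
Round 5: Sigma vs Theta — 3–4, Theta advances.
The agenda winner is Theta.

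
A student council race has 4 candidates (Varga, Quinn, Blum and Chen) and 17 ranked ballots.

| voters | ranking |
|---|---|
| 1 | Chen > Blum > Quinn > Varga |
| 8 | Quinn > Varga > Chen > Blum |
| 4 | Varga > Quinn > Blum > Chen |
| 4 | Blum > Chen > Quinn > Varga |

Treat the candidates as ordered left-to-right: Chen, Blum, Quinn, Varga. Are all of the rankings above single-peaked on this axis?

Axis positions: Chen=1, Blum=2, Quinn=3, Varga=4.
Faction 1 (peak Chen at position 1): ranking walks positions 1-2-3-4, expanding outward from the peak — single-peaked.
Faction 2: ranking walks positions 3-4-1-2; Chen is ranked above Blum even though Blum lies between Chen and the peak Quinn on the axis — preferences dip and rise again. Not single-peaked.
Faction 3 (peak Varga at position 4): ranking walks positions 4-3-2-1, expanding outward from the peak — single-peaked.
Faction 4 (peak Blum at position 2): ranking walks positions 2-1-3-4, expanding outward from the peak — single-peaked.
Faction 2 violates single-peakedness, so the profile is not single-peaked on this axis.

no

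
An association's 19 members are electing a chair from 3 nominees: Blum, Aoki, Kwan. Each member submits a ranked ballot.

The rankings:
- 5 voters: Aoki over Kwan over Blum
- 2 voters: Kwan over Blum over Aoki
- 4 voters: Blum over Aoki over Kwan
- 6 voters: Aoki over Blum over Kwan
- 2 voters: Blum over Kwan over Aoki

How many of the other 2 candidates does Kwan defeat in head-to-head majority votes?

0

Kwan against each rival (19 voters):
Kwan vs Blum: Blum, 12–7.
Kwan–Aoki: Aoki 15–4.
Kwan beats no one; loses to Blum, Aoki — 0 pairwise wins.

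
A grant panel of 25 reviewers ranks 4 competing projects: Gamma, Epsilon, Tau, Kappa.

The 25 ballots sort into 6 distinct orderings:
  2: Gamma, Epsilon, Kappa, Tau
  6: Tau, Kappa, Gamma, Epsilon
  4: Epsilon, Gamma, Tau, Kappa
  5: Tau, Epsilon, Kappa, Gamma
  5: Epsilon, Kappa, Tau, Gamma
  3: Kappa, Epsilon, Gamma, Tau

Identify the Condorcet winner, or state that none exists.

Check each pair by majority over 25 ballots:
Gamma vs Epsilon: Epsilon, 17–8.
Gamma–Tau: Tau 16–9.
Gamma vs Kappa: Kappa wins 19–6.
Epsilon vs Tau: 2+4+5+3 = 14 for Epsilon, 11 for Tau — Epsilon by 14–11.
Epsilon vs Kappa: Epsilon wins 16–9.
Tau vs Kappa: 15 to 10, Tau.
Only Epsilon has no losses; Epsilon is the Condorcet winner.

Epsilon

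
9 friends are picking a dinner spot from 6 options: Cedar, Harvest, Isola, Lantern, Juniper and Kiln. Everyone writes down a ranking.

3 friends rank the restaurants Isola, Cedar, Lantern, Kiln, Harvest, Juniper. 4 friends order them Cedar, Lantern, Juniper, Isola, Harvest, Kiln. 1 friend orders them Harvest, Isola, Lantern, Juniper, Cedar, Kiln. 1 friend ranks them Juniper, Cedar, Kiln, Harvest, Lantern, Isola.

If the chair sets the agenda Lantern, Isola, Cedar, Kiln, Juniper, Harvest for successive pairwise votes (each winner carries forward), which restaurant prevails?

Round 1: Lantern vs Isola — 5–4, Lantern advances.
Round 2: Lantern vs Cedar — 1–8, Cedar advances.
Round 3: Cedar vs Kiln — 9–0, Cedar advances.
Round 4: Cedar vs Juniper — 7–2, Cedar advances.
Round 5: Cedar vs Harvest — 8–1, Cedar advances.
Cedar survives the agenda.

Cedar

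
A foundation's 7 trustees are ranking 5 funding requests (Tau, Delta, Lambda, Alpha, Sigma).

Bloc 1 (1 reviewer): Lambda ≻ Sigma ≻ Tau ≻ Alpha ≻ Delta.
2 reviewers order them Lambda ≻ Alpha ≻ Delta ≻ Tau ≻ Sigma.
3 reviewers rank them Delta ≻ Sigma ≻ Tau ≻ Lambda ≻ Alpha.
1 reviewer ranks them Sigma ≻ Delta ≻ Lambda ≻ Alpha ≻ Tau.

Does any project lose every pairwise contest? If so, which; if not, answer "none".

Pairwise majorities:
Tau vs Delta: 1 to 6, Delta.
Tau vs Lambda: Lambda wins 4–3.
Tau vs Alpha: 1+3 = 4 for Tau, 3 for Alpha — Tau by 4–3.
Tau–Sigma: Sigma 5–2.
Delta vs Lambda: Delta wins 4–3.
Delta vs Alpha: Delta wins 4–3.
Delta vs Sigma: Delta, 5–2.
Lambda–Alpha: Lambda 7–0.
Lambda–Sigma: Sigma 4–3.
Alpha vs Sigma: Sigma, 5–2.
Alpha loses to every other project — it is the Condorcet loser.

Alpha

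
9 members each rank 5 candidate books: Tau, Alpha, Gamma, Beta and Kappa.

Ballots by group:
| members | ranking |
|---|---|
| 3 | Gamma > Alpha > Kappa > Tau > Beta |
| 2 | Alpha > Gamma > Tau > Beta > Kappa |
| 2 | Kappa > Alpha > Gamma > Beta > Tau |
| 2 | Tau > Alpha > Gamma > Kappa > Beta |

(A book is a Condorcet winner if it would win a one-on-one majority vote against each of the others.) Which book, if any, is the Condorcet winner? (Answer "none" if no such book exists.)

Alpha

Head-to-head results (9 members):
Tau vs Alpha: 2 for Tau, 7 for Alpha — Alpha by 7–2.
Tau vs Gamma: Gamma wins 7–2.
Tau vs Beta: Tau, 7–2.
Tau–Kappa: Kappa 5–4.
Alpha vs Gamma: Alpha, 6–3.
Alpha vs Beta: 9 to 0, Alpha.
Alpha vs Kappa: 3+2+2 = 7 for Alpha, 2 for Kappa — Alpha by 7–2.
Gamma vs Beta: Gamma, 9–0.
Gamma vs Kappa: Gamma preferred on 3+2+2 = 7 ballots; Gamma wins 7–2.
Beta vs Kappa: 2 to 7, Kappa.
Alpha beats each of Tau, Gamma, Beta, Kappa — Alpha is the Condorcet winner.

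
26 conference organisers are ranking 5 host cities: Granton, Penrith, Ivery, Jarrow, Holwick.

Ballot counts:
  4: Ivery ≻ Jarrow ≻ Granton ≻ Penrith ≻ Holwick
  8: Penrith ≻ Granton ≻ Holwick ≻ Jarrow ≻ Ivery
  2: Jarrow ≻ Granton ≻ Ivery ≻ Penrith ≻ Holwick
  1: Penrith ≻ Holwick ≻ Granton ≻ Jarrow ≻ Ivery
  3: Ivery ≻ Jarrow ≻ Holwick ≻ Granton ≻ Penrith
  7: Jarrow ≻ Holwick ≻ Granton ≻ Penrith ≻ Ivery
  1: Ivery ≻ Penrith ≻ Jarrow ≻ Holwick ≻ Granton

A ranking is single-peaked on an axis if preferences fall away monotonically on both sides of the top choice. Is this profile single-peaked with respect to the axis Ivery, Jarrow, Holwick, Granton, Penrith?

no

Axis positions: Ivery=1, Jarrow=2, Holwick=3, Granton=4, Penrith=5.
Ballot type 1: ranking walks positions 1-2-4-5-3; Granton is ranked above Holwick even though Holwick lies between Granton and the peak Ivery on the axis — preferences dip and rise again. Not single-peaked.
Ballot type 2 (peak Penrith at position 5): ranking walks positions 5-4-3-2-1, expanding outward from the peak — single-peaked.
Ballot type 3: ranking walks positions 2-4-1-5-3; Granton is ranked above Holwick even though Holwick lies between Granton and the peak Jarrow on the axis — preferences dip and rise again. Not single-peaked.
Ballot type 4: ranking walks positions 5-3-4-2-1; Holwick is ranked above Granton even though Granton lies between Holwick and the peak Penrith on the axis — preferences dip and rise again. Not single-peaked.
Ballot type 5 (peak Ivery at position 1): ranking walks positions 1-2-3-4-5, expanding outward from the peak — single-peaked.
Ballot type 6 (peak Jarrow at position 2): ranking walks positions 2-3-4-5-1, expanding outward from the peak — single-peaked.
Ballot type 7: ranking walks positions 1-5-2-3-4; Penrith is ranked above Jarrow even though Jarrow lies between Penrith and the peak Ivery on the axis — preferences dip and rise again. Not single-peaked.
Ballot type 1 violates single-peakedness, so the profile is not single-peaked on this axis.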